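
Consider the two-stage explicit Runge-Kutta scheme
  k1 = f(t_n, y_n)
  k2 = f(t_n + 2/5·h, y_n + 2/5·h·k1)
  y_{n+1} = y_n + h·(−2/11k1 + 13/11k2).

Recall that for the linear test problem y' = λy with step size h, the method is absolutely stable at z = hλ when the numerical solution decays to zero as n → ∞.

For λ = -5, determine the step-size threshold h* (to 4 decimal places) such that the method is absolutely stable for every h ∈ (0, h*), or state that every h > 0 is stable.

With y'=λy (z=hλ):
  k1=λy_n ⇒ h·k1=z·y_n;  k2=λ(1+2/5z)y_n ⇒ h·k2=z(1+2/5z)y_n
  y_{n+1}/y_n = 1 − 2/11z + 13/11z(1+2/5z) = 1 + z + 26/55z²
  so R(z) = 1 + z + 26/55z².

Need |R(x)|<1, x<0.
x=-1.42: |R|=0.5332
R=1: x+26/55x²=0 ⇒ x=−55/26=-2.1154; min R=1−1/(4·26/55)=0.4712>−1
Confirm numerically:
  x=-1.948: |R|=0.84586 <1
  x=-1.334: |R|=0.50724 <1
  x=-1.162: |R|=0.47630 <1
  x=-2.579: |R|=1.56522 >1
  x=-2.158: |R|=1.04347 >1
Stable set (-2.1154, 0).

(-2.1154,0); λ=-5 ⇒ h* = (55/26)/5 = 0.4231.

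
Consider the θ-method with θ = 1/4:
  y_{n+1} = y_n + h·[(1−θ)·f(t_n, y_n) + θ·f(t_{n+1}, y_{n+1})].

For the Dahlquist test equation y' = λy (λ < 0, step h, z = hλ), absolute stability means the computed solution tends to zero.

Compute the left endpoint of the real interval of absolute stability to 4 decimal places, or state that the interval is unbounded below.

Test eqn y'=λy, z=hλ:
  y_{n+1} = y_n + z·[3/4·y_n + 1/4·y_{n+1}] ⇒ (1 − 1/4z)y_{n+1} = (1 + 3/4z)y_n
  Hence R(z) = (1 + 3/4z)/(1 − 1/4z).

Need |R(x)|<1, x<0.
x=-0.4: |R|=0.6364
R=−1: 1+3/4x = −1+1/4x ⇒ -1/2x=2 ⇒ x=2/(-1/2)=-4.0000
Confirm numerically:
  x=-3.886: |R|=0.97109 <1
  x=-2.603: |R|=0.57686 <1
  x=-2.509: |R|=0.54187 <1
  x=-2.193: |R|=0.41644 <1
  x=-4.421: |R|=1.09999 >1
  x=-4.345: |R|=1.08268 >1
  x=-4.139: |R|=1.03416 >1
Interval (-4.0000, 0).

z* = -4.0000.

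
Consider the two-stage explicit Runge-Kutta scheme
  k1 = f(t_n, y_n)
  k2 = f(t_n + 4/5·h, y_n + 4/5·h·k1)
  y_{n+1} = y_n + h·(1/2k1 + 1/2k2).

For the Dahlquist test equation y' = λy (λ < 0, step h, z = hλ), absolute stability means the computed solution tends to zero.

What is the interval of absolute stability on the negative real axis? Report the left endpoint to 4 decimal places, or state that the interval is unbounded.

z∈(-2.5000,0).

Test eqn y'=λy, z=hλ:
  k1=λy_n ⇒ h·k1=z·y_n;  k2=λ(1+4/5z)y_n ⇒ h·k2=z(1+4/5z)y_n
  y_{n+1}/y_n = 1 + 1/2z + 1/2z(1+4/5z) = 1 + z + 2/5z²
  so R(z) = 1 + z + 2/5z².

Solve |R(x)|<1 on ℝ⁻.
x=-0.32: |R|=0.7210
R=1: x+2/5x²=0 ⇒ x=−5/2=-2.5000; min R=1−1/(4·2/5)=0.3750>−1
Confirm numerically:
  x=-2.169: |R|=0.71282 <1
  x=-2.101: |R|=0.66468 <1
  x=-1.392: |R|=0.38307 <1
  x=-1.049: |R|=0.39116 <1
  x=-2.978: |R|=1.56939 >1
  x=-2.794: |R|=1.32857 >1
  x=-2.695: |R|=1.21021 >1
So |R|<1 on (-2.5000, 0).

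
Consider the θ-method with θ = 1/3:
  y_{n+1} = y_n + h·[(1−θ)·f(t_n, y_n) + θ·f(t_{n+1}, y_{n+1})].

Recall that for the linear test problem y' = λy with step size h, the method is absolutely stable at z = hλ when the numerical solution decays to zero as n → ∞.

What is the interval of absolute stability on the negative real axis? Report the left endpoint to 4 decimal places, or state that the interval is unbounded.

z∈(-6.0000,0).

On y'=λy, z=hλ:
  y_{n+1} = y_n + z·[2/3·y_n + 1/3·y_{n+1}] ⇒ (1 − 1/3z)y_{n+1} = (1 + 2/3z)y_n
  ⇒ R(z) = (1 + 2/3z)/(1 − 1/3z).

Find x<0 with |R(x)|<1.
x=-1.69: |R|=0.0810
R=−1: 1+2/3x = −1+1/3x ⇒ -1/3x=2 ⇒ x=2/(-1/3)=-6.0000
Confirm numerically:
  x=-4.758: |R|=0.83991 <1
  x=-4.069: |R|=0.72684 <1
  x=-4.057: |R|=0.72467 <1
  x=-3.482: |R|=0.61154 <1
  x=-6.169: |R|=1.01843 >1
  x=-6.095: |R|=1.01045 >1
Interval (-6.0000, 0).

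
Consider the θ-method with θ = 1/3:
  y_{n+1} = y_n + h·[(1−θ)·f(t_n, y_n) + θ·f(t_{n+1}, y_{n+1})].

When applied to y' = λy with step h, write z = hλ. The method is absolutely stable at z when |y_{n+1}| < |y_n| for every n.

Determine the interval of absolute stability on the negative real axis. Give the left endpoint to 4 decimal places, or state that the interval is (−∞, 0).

Test eqn y'=λy, z=hλ:
  y_{n+1} = y_n + z·[2/3·y_n + 1/3·y_{n+1}] ⇒ (1 − 1/3z)y_{n+1} = (1 + 2/3z)y_n
  R(z) = (1 + 2/3z)/(1 − 1/3z).

Boundary: |R(x)|=1, x<0.
x=-0.3: |R|=0.7273
R=−1: 1+2/3x = −1+1/3x ⇒ -1/3x=2 ⇒ x=2/(-1/3)=-6.0000
Confirm numerically:
  x=-4.970: |R|=0.87077 <1
  x=-4.139: |R|=0.73932 <1
  x=-3.668: |R|=0.65027 <1
  x=-6.565: |R|=1.05907 >1
  x=-6.088: |R|=1.00968 >1
So |R|<1 on (-6.0000, 0).

z∈(-6.0000,0).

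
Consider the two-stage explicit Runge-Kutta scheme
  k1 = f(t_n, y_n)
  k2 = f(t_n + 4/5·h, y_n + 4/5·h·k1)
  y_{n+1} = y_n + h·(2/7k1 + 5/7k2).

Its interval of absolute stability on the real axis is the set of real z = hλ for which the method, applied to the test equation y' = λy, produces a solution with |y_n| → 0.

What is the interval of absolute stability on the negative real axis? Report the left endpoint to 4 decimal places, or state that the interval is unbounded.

z∈(-1.7500,0).

Set f=λy, z=hλ:
  k1=λy_n ⇒ h·k1=z·y_n;  k2=λ(1+4/5z)y_n ⇒ h·k2=z(1+4/5z)y_n
  y_{n+1}/y_n = 1 + 2/7z + 5/7z(1+4/5z) = 1 + z + 4/7z²
  so R(z) = 1 + z + 4/7z².

Find x<0 with |R(x)|<1.
x=-1.27: |R|=0.6517
R=1: x+4/7x²=0 ⇒ x=−7/4=-1.7500; min R=1−1/(4·4/7)=0.5625>−1
Confirm numerically:
  x=-1.418: |R|=0.73099 <1
  x=-0.943: |R|=0.56514 <1
  x=-0.822: |R|=0.56411 <1
  x=-2.221: |R|=1.59777 >1
  x=-1.939: |R|=1.20941 >1
  x=-1.897: |R|=1.15935 >1
Stable set (-1.7500, 0).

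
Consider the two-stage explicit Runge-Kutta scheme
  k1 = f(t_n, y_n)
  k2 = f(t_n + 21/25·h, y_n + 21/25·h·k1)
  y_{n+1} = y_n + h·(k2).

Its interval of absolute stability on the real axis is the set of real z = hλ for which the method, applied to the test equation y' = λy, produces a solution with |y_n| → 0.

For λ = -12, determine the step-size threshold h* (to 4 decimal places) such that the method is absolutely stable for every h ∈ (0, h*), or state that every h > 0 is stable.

(-1.1905,0); λ=-12 ⇒ h* = (25/21)/12 = 0.0992.

Set f=λy, z=hλ:
  k1=λy_n ⇒ h·k1=z·y_n;  k2=λ(1+21/25z)y_n ⇒ h·k2=z(1+21/25z)y_n
  y_{n+1}/y_n = 1 + z(1+21/25z) = 1 + z + 21/25z²
  Hence R(z) = 1 + z + 21/25z².

Find x<0 with |R(x)|<1.
x=-1.52: |R|=1.4207
R=1: x+21/25x²=0 ⇒ x=−25/21=-1.1905; min R=1−1/(4·21/25)=0.7024>−1
Confirm numerically:
  x=-1.062: |R|=0.88539 <1
  x=-0.586: |R|=0.70245 <1
  x=-0.550: |R|=0.70410 <1
  x=-1.564: |R|=1.49072 >1
  x=-1.546: |R|=1.46170 >1
  x=-1.408: |R|=1.25727 >1
Interval (-1.1905, 0).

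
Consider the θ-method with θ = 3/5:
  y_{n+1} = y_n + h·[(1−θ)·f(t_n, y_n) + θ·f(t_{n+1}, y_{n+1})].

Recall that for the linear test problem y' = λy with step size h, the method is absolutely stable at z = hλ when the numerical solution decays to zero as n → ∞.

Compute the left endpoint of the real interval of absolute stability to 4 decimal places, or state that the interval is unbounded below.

Test eqn y'=λy, z=hλ:
  y_{n+1} = y_n + z·[2/5·y_n + 3/5·y_{n+1}] ⇒ (1 − 3/5z)y_{n+1} = (1 + 2/5z)y_n
  ⇒ R(z) = (1 + 2/5z)/(1 − 3/5z).

Solve |R(x)|<1 on ℝ⁻.
x=-1.2: |R|=0.3023
x=-2: |R|=0.0909
x=-10: |R|=0.4286
x=-100: |R|=0.6393
θ=3/5≥1/2 ⇒ |1+2/5x|<|1−3/5x| ∀x<0 ⇒ unbounded interval.

unbounded; (−∞, 0).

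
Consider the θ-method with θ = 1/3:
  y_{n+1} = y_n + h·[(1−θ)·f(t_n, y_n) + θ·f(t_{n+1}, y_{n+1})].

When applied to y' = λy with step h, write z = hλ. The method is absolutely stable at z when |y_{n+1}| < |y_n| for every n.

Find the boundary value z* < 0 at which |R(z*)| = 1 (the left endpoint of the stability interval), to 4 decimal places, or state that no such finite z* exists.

On y'=λy, z=hλ:
  y_{n+1} = y_n + z·[2/3·y_n + 1/3·y_{n+1}] ⇒ (1 − 1/3z)y_{n+1} = (1 + 2/3z)y_n
  R(z) = (1 + 2/3z)/(1 − 1/3z).

Find x<0 with |R(x)|<1.
x=-1.77: |R|=0.1132
R=−1: 1+2/3x = −1+1/3x ⇒ -1/3x=2 ⇒ x=2/(-1/3)=-6.0000
Confirm numerically:
  x=-4.305: |R|=0.76797 <1
  x=-4.002: |R|=0.71465 <1
  x=-3.991: |R|=0.71263 <1
  x=-6.378: |R|=1.04031 >1
  x=-6.133: |R|=1.01456 >1
Interval (-6.0000, 0).

z* = -6.0000.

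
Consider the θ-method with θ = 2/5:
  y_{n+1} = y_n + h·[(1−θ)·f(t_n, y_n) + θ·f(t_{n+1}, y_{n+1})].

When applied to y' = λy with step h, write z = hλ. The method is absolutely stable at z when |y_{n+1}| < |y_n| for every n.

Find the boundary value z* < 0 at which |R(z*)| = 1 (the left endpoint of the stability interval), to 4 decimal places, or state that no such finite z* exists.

On y'=λy, z=hλ:
  y_{n+1} = y_n + z·[3/5·y_n + 2/5·y_{n+1}] ⇒ (1 − 2/5z)y_{n+1} = (1 + 3/5z)y_n
  Hence R(z) = (1 + 3/5z)/(1 − 2/5z).

Boundary: |R(x)|=1, x<0.
x=-1.04: |R|=0.2655
R=−1: 1+3/5x = −1+2/5x ⇒ -1/5x=2 ⇒ x=2/(-1/5)=-10.0000
Confirm numerically:
  x=-7.880: |R|=0.89788 <1
  x=-5.440: |R|=0.71285 <1
  x=-4.285: |R|=0.57885 <1
  x=-10.369: |R|=1.01434 >1
  x=-10.201: |R|=1.00791 >1
  x=-10.088: |R|=1.00350 >1
So |R|<1 on (-10.0000, 0).

left endpoint -10.0000.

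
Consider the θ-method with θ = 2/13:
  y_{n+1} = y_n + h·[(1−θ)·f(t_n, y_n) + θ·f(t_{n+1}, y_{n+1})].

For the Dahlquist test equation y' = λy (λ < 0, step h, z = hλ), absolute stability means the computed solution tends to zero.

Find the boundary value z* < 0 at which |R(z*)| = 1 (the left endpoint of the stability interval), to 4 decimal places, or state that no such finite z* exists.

z* = -2.8889.

With y'=λy (z=hλ):
  y_{n+1} = y_n + z·[11/13·y_n + 2/13·y_{n+1}] ⇒ (1 − 2/13z)y_{n+1} = (1 + 11/13z)y_n
  so R(z) = (1 + 11/13z)/(1 − 2/13z).

Need |R(x)|<1, x<0.
x=-1.6: |R|=0.2840
R=−1: 1+11/13x = −1+2/13x ⇒ -9/13x=2 ⇒ x=2/(-9/13)=-2.8889
Confirm numerically:
  x=-2.707: |R|=0.91110 <1
  x=-2.236: |R|=0.66369 <1
  x=-2.177: |R|=0.63081 <1
  x=-3.153: |R|=1.12312 >1
  x=-2.950: |R|=1.02910 >1
Stable set (-2.8889, 0).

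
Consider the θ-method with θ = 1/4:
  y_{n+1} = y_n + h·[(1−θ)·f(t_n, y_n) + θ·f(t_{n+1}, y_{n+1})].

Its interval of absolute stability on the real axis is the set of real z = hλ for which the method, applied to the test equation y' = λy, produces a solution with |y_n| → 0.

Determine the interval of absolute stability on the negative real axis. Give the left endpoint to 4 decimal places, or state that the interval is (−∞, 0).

z∈(-4.0000,0).

Set f=λy, z=hλ:
  y_{n+1} = y_n + z·[3/4·y_n + 1/4·y_{n+1}] ⇒ (1 − 1/4z)y_{n+1} = (1 + 3/4z)y_n
  Hence R(z) = (1 + 3/4z)/(1 − 1/4z).

Boundary: |R(x)|=1, x<0.
x=-1.51: |R|=0.0962
R=−1: 1+3/4x = −1+1/4x ⇒ -1/2x=2 ⇒ x=2/(-1/2)=-4.0000
Confirm numerically:
  x=-3.768: |R|=0.94027 <1
  x=-1.711: |R|=0.19839 <1
  x=-1.602: |R|=0.14388 <1
  x=-4.377: |R|=1.09001 >1
  x=-4.198: |R|=1.04830 >1
  x=-4.048: |R|=1.01193 >1
Stable set (-4.0000, 0).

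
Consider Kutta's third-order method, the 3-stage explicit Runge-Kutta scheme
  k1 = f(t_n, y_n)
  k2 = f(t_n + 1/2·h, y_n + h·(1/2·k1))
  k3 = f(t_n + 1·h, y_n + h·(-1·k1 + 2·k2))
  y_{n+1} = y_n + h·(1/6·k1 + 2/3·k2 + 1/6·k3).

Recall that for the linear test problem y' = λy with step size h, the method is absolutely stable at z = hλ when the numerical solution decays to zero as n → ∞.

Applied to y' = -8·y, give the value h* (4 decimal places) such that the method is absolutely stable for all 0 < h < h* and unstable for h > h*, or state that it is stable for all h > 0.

(-2.5127,0); λ=-8 ⇒ h* = 0.3141.

Set f=λy, z=hλ:
  order 3, 3-stage ⇒ R(z)=1+z+z^2/2+z^3/6
  (e.g. R(-0.33)=0.71846, |R|=0.71846)

Need |R(x)|<1, x<0.
x=-0.33: |R|=0.7185
|R(-2.53)|=1.0286 |R(-2.1)|=0.4385 |R(-1.63)|=0.0233
Bisect:
  x_lo=-3.0944 |R|=2.2450  x_hi=-0.2412 |R|=0.7855
  mid=-1.66781 |R|=0.05021 →hi
  mid=-2.38110 |R|=0.79627 →hi
  mid=-2.73774 |R|=1.41012 →lo
  mid=-2.55942 |R|=1.07840 →lo
  mid=-2.47026 |R|=0.93149 →hi
  mid=-2.51484 |R|=1.00344 →lo
  mid=-2.49255 |R|=0.96710 →hi
  mid=-2.50369 |R|=0.98518 →hi
  mid=-2.50926 |R|=0.99429 →hi
  ...
  [-2.51275,-2.51257] ⇒ x*=-2.5127
Interval (-2.5127, 0).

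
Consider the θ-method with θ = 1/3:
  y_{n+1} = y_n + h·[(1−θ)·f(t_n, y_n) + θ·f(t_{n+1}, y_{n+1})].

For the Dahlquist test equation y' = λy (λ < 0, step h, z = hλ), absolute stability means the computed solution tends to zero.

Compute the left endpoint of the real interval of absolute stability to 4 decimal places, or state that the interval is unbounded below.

left endpoint -6.0000.

Set f=λy, z=hλ:
  y_{n+1} = y_n + z·[2/3·y_n + 1/3·y_{n+1}] ⇒ (1 − 1/3z)y_{n+1} = (1 + 2/3z)y_n
  so R(z) = (1 + 2/3z)/(1 − 1/3z).

Find x<0 with |R(x)|<1.
x=-1.22: |R|=0.1327
R=−1: 1+2/3x = −1+1/3x ⇒ -1/3x=2 ⇒ x=2/(-1/3)=-6.0000
Confirm numerically:
  x=-5.158: |R|=0.89679 <1
  x=-3.714: |R|=0.65952 <1
  x=-3.439: |R|=0.60227 <1
  x=-2.613: |R|=0.39658 <1
  x=-6.593: |R|=1.06182 >1
  x=-6.048: |R|=1.00531 >1
So |R|<1 on (-6.0000, 0).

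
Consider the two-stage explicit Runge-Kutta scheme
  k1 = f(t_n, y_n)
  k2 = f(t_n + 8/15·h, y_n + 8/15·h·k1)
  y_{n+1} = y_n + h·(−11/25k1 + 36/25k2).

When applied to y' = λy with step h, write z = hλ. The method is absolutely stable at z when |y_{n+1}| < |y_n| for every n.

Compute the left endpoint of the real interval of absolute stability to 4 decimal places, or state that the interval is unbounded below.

left endpoint -1.3021.

With y'=λy (z=hλ):
  k1=λy_n ⇒ h·k1=z·y_n;  k2=λ(1+8/15z)y_n ⇒ h·k2=z(1+8/15z)y_n
  y_{n+1}/y_n = 1 − 11/25z + 36/25z(1+8/15z) = 1 + z + 96/125z²
  so R(z) = 1 + z + 96/125z².

Find x<0 with |R(x)|<1.
x=-0.92: |R|=0.7300
R=1: x+96/125x²=0 ⇒ x=−125/96=-1.3021; min R=1−1/(4·96/125)=0.6745>−1
Confirm numerically:
  x=-1.233: |R|=0.93458 <1
  x=-0.958: |R|=0.74684 <1
  x=-0.890: |R|=0.71833 <1
  x=-0.643: |R|=0.67453 <1
  x=-1.881: |R|=1.83631 >1
  x=-1.790: |R|=1.67075 >1
  x=-1.743: |R|=1.59022 >1
So |R|<1 on (-1.3021, 0).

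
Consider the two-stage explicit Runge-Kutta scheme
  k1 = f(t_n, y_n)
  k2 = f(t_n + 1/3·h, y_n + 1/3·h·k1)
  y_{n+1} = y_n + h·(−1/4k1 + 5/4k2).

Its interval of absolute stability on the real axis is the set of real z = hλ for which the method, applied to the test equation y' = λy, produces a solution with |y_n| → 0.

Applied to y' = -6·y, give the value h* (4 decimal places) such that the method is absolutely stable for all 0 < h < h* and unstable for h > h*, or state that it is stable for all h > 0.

On y'=λy, z=hλ:
  k1=λy_n ⇒ h·k1=z·y_n;  k2=λ(1+1/3z)y_n ⇒ h·k2=z(1+1/3z)y_n
  y_{n+1}/y_n = 1 − 1/4z + 5/4z(1+1/3z) = 1 + z + 5/12z²
  ⇒ R(z) = 1 + z + 5/12z².

Find x<0 with |R(x)|<1.
x=-0.39: |R|=0.6734
R=1: x+5/12x²=0 ⇒ x=−12/5=-2.4000; min R=1−1/(4·5/12)=0.4000>−1
Confirm numerically:
  x=-1.758: |R|=0.52974 <1
  x=-1.557: |R|=0.45310 <1
  x=-1.144: |R|=0.40131 <1
  x=-2.657: |R|=1.28452 >1
  x=-2.589: |R|=1.20388 >1
  x=-2.440: |R|=1.04067 >1
So |R|<1 on (-2.4000, 0).

(-2.4000,0); λ=-6 ⇒ h* = (12/5)/6 = 0.4000.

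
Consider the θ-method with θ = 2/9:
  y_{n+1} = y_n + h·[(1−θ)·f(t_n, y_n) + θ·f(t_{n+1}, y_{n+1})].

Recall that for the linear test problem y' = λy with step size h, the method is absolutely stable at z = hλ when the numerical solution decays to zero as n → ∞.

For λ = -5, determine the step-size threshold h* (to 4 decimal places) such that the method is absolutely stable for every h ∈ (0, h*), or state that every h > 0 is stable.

(-3.6000,0); λ=-5 ⇒ h* = (18/5)/5 = 0.7200.

Test eqn y'=λy, z=hλ:
  y_{n+1} = y_n + z·[7/9·y_n + 2/9·y_{n+1}] ⇒ (1 − 2/9z)y_{n+1} = (1 + 7/9z)y_n
  Hence R(z) = (1 + 7/9z)/(1 − 2/9z).

Find x<0 with |R(x)|<1.
x=-1.71: |R|=0.2391
R=−1: 1+7/9x = −1+2/9x ⇒ -5/9x=2 ⇒ x=2/(-5/9)=-3.6000
Confirm numerically:
  x=-3.472: |R|=0.95986 <1
  x=-1.831: |R|=0.30145 <1
  x=-1.602: |R|=0.18142 <1
  x=-4.189: |R|=1.16947 >1
  x=-3.952: |R|=1.10412 >1
  x=-3.711: |R|=1.03380 >1
Interval (-3.6000, 0).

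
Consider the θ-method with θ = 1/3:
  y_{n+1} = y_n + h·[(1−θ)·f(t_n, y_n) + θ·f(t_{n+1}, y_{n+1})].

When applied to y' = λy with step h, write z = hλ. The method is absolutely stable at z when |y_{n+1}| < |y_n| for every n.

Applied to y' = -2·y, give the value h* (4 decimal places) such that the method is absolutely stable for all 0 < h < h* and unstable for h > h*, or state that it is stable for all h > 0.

(-6.0000,0); λ=-2 ⇒ h* = (6)/2 = 3.0000.

On y'=λy, z=hλ:
  y_{n+1} = y_n + z·[2/3·y_n + 1/3·y_{n+1}] ⇒ (1 − 1/3z)y_{n+1} = (1 + 2/3z)y_n
  ⇒ R(z) = (1 + 2/3z)/(1 − 1/3z).

Need |R(x)|<1, x<0.
x=-0.95: |R|=0.2785
R=−1: 1+2/3x = −1+1/3x ⇒ -1/3x=2 ⇒ x=2/(-1/3)=-6.0000
Confirm numerically:
  x=-4.745: |R|=0.83796 <1
  x=-3.955: |R|=0.70597 <1
  x=-2.489: |R|=0.36036 <1
  x=-6.178: |R|=1.01939 >1
  x=-6.055: |R|=1.00607 >1
So |R|<1 on (-6.0000, 0).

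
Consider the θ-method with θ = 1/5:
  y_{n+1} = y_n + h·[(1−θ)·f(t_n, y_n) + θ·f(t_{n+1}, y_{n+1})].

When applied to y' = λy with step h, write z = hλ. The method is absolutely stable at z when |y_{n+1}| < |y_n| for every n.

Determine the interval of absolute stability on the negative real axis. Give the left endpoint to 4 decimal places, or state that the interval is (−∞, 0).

(-3.3333, 0).

On y'=λy, z=hλ:
  y_{n+1} = y_n + z·[4/5·y_n + 1/5·y_{n+1}] ⇒ (1 − 1/5z)y_{n+1} = (1 + 4/5z)y_n
  R(z) = (1 + 4/5z)/(1 − 1/5z).

Need |R(x)|<1, x<0.
x=-1.3: |R|=0.0317
R=−1: 1+4/5x = −1+1/5x ⇒ -3/5x=2 ⇒ x=2/(-3/5)=-3.3333
Confirm numerically:
  x=-2.658: |R|=0.73544 <1
  x=-2.605: |R|=0.71269 <1
  x=-2.346: |R|=0.59679 <1
  x=-1.720: |R|=0.27976 <1
  x=-3.505: |R|=1.06055 >1
  x=-3.439: |R|=1.03756 >1
  x=-3.436: |R|=1.03651 >1
Stable set (-3.3333, 0).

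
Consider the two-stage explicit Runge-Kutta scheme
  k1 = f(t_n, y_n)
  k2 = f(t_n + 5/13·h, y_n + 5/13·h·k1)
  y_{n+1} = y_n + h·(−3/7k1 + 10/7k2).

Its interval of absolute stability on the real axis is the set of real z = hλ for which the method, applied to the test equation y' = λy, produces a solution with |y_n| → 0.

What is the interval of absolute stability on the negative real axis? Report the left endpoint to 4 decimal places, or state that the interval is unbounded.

Set f=λy, z=hλ:
  k1=λy_n ⇒ h·k1=z·y_n;  k2=λ(1+5/13z)y_n ⇒ h·k2=z(1+5/13z)y_n
  y_{n+1}/y_n = 1 − 3/7z + 10/7z(1+5/13z) = 1 + z + 50/91z²
  so R(z) = 1 + z + 50/91z².

Boundary: |R(x)|=1, x<0.
x=-1.67: |R|=0.8624
R=1: x+50/91x²=0 ⇒ x=−91/50=-1.8200; min R=1−1/(4·50/91)=0.5450>−1
Confirm numerically:
  x=-1.784: |R|=0.96471 <1
  x=-1.516: |R|=0.74678 <1
  x=-1.315: |R|=0.63512 <1
  x=-2.279: |R|=1.57476 >1
  x=-2.058: |R|=1.26912 >1
So |R|<1 on (-1.8200, 0).

z∈(-1.8200,0).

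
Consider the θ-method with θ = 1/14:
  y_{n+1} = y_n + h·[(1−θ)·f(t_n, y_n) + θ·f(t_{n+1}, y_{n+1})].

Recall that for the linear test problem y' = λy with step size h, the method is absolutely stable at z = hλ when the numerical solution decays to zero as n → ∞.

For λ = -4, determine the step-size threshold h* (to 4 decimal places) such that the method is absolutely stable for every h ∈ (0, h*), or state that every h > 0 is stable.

Set f=λy, z=hλ:
  y_{n+1} = y_n + z·[13/14·y_n + 1/14·y_{n+1}] ⇒ (1 − 1/14z)y_{n+1} = (1 + 13/14z)y_n
  Hence R(z) = (1 + 13/14z)/(1 − 1/14z).

Solve |R(x)|<1 on ℝ⁻.
x=-1.12: |R|=0.0370
R=−1: 1+13/14x = −1+1/14x ⇒ -6/7x=2 ⇒ x=2/(-6/7)=-2.3333
Confirm numerically:
  x=-2.026: |R|=0.76987 <1
  x=-1.731: |R|=0.54053 <1
  x=-1.436: |R|=0.30241 <1
  x=-0.985: |R|=0.07975 <1
  x=-2.783: |R|=1.32152 >1
  x=-2.738: |R|=1.29012 >1
  x=-2.721: |R|=1.27821 >1
Stable set (-2.3333, 0).

(-2.3333,0); λ=-4 ⇒ h* = (7/3)/4 = 0.5833.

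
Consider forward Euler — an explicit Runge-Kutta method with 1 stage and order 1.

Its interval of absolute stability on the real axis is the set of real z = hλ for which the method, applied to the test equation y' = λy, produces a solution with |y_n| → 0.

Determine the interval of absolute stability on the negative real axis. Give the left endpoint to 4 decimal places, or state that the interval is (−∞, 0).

With y'=λy (z=hλ):
  order 1, 1-stage ⇒ R(z)=1+z
  (e.g. R(-0.84)=0.16000, |R|=0.16000)

Need |R(x)|<1, x<0.
x=-0.84: |R|=0.1600
|R(-2.19)|=1.1900 |R(-1.94)|=0.9400 |R(-0.79)|=0.2100
Bisect:
  x_lo=-2.5552 |R|=1.5552  x_hi=-0.2859 |R|=0.7141
  mid=-1.42052 |R|=0.42052 →hi
  mid=-1.98784 |R|=0.98784 →hi
  mid=-2.27150 |R|=1.27150 →lo
  mid=-2.12967 |R|=1.12967 →lo
  mid=-2.05876 |R|=1.05876 →lo
  mid=-2.02330 |R|=1.02330 →lo
  mid=-2.00557 |R|=1.00557 →lo
  mid=-1.99671 |R|=0.99671 →hi
  ...
  [-2.00003,-1.99989] ⇒ x*=-2.0000
Interval (-2.0000, 0).

(-2.0000, 0).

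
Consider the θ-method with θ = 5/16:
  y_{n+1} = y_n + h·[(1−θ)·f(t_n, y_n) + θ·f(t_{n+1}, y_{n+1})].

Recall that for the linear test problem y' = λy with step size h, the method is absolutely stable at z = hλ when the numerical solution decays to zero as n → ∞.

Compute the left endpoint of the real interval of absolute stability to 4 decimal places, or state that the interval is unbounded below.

Set f=λy, z=hλ:
  y_{n+1} = y_n + z·[11/16·y_n + 5/16·y_{n+1}] ⇒ (1 − 5/16z)y_{n+1} = (1 + 11/16z)y_n
  Hence R(z) = (1 + 11/16z)/(1 − 5/16z).

Find x<0 with |R(x)|<1.
x=-1.63: |R|=0.0799
R=−1: 1+11/16x = −1+5/16x ⇒ -3/8x=2 ⇒ x=2/(-3/8)=-5.3333
Confirm numerically:
  x=-3.608: |R|=0.69589 <1
  x=-3.164: |R|=0.59095 <1
  x=-2.911: |R|=0.52433 <1
  x=-5.916: |R|=1.07670 >1
  x=-5.616: |R|=1.03848 >1
So |R|<1 on (-5.3333, 0).

left endpoint -5.3333.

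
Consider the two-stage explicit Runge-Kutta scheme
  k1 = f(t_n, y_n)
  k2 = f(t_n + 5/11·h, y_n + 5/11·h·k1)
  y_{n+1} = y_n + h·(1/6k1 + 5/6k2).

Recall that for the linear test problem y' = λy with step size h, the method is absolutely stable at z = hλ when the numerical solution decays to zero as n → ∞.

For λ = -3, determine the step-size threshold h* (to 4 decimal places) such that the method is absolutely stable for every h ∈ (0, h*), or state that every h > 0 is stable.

(-2.6400,0); λ=-3 ⇒ h* = (66/25)/3 = 0.8800.

With y'=λy (z=hλ):
  k1=λy_n ⇒ h·k1=z·y_n;  k2=λ(1+5/11z)y_n ⇒ h·k2=z(1+5/11z)y_n
  y_{n+1}/y_n = 1 + 1/6z + 5/6z(1+5/11z) = 1 + z + 25/66z²
  Hence R(z) = 1 + z + 25/66z².

Need |R(x)|<1, x<0.
x=-1.1: |R|=0.3583
R=1: x+25/66x²=0 ⇒ x=−66/25=-2.6400; min R=1−1/(4·25/66)=0.3400>−1
Confirm numerically:
  x=-2.543: |R|=0.90656 <1
  x=-2.463: |R|=0.83487 <1
  x=-2.301: |R|=0.70453 <1
  x=-2.197: |R|=0.63134 <1
  x=-2.899: |R|=1.28441 >1
  x=-2.818: |R|=1.19000 >1
  x=-2.665: |R|=1.02524 >1
So |R|<1 on (-2.6400, 0).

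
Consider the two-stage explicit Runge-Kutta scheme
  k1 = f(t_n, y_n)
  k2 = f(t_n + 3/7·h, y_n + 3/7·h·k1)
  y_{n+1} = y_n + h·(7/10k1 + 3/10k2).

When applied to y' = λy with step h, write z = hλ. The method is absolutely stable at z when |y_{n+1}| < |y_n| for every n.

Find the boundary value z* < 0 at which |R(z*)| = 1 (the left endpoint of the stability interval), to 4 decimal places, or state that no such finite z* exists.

Set f=λy, z=hλ:
  k1=λy_n ⇒ h·k1=z·y_n;  k2=λ(1+3/7z)y_n ⇒ h·k2=z(1+3/7z)y_n
  y_{n+1}/y_n = 1 + 7/10z + 3/10z(1+3/7z) = 1 + z + 9/70z²
  ⇒ R(z) = 1 + z + 9/70z².

Find x<0 with |R(x)|<1.
x=-0.69: |R|=0.3712
R=1: x+9/70x²=0 ⇒ x=−70/9=-7.7778; min R=1−1/(4·9/70)=-0.9444>−1
Confirm numerically:
  x=-6.959: |R|=0.26742 <1
  x=-4.639: |R|=0.87210 <1
  x=-3.837: |R|=0.94410 <1
  x=-3.801: |R|=0.94345 <1
  x=-8.328: |R|=1.58915 >1
  x=-7.960: |R|=1.18649 >1
So |R|<1 on (-7.7778, 0).

z* = -7.7778.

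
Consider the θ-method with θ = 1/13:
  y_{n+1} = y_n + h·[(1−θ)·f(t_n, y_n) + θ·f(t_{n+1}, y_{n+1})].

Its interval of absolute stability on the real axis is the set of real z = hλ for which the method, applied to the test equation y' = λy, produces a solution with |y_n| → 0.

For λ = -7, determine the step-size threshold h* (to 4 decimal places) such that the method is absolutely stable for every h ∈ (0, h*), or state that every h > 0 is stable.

Set f=λy, z=hλ:
  y_{n+1} = y_n + z·[12/13·y_n + 1/13·y_{n+1}] ⇒ (1 − 1/13z)y_{n+1} = (1 + 12/13z)y_n
  R(z) = (1 + 12/13z)/(1 − 1/13z).

Need |R(x)|<1, x<0.
x=-1.72: |R|=0.5190
R=−1: 1+12/13x = −1+1/13x ⇒ -11/13x=2 ⇒ x=2/(-11/13)=-2.3636
Confirm numerically:
  x=-2.202: |R|=0.88304 <1
  x=-2.054: |R|=0.77375 <1
  x=-1.437: |R|=0.29397 <1
  x=-2.647: |R|=1.19921 >1
  x=-2.536: |R|=1.12204 >1
Interval (-2.3636, 0).

(-2.3636,0); λ=-7 ⇒ h* = (26/11)/7 = 0.3377.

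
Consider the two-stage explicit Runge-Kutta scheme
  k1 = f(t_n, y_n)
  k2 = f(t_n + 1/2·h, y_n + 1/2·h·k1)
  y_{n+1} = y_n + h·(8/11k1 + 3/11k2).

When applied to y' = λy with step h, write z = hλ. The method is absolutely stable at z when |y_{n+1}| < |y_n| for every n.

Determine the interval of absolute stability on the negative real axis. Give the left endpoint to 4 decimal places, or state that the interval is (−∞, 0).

With y'=λy (z=hλ):
  k1=λy_n ⇒ h·k1=z·y_n;  k2=λ(1+1/2z)y_n ⇒ h·k2=z(1+1/2z)y_n
  y_{n+1}/y_n = 1 + 8/11z + 3/11z(1+1/2z) = 1 + z + 3/22z²
  ⇒ R(z) = 1 + z + 3/22z².

Boundary: |R(x)|=1, x<0.
x=-1.51: |R|=0.1991
R=1: x+3/22x²=0 ⇒ x=−22/3=-7.3333; min R=1−1/(4·3/22)=-0.8333>−1
Confirm numerically:
  x=-7.298: |R|=0.96484 <1
  x=-6.793: |R|=0.49948 <1
  x=-5.400: |R|=0.42364 <1
  x=-7.823: |R|=1.52236 >1
  x=-7.725: |R|=1.41259 >1
  x=-7.502: |R|=1.17255 >1
Stable set (-7.3333, 0).

z∈(-7.3333,0).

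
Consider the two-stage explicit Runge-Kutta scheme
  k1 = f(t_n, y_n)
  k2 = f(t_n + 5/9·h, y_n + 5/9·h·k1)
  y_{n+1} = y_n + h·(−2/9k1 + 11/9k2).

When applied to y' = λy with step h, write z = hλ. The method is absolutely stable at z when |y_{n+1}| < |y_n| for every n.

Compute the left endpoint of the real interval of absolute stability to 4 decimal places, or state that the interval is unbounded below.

left endpoint -1.4727.

Test eqn y'=λy, z=hλ:
  k1=λy_n ⇒ h·k1=z·y_n;  k2=λ(1+5/9z)y_n ⇒ h·k2=z(1+5/9z)y_n
  y_{n+1}/y_n = 1 − 2/9z + 11/9z(1+5/9z) = 1 + z + 55/81z²
  Hence R(z) = 1 + z + 55/81z².

Need |R(x)|<1, x<0.
x=-1.57: |R|=1.1037
R=1: x+55/81x²=0 ⇒ x=−81/55=-1.4727; min R=1−1/(4·55/81)=0.6318>−1
Confirm numerically:
  x=-1.348: |R|=0.88584 <1
  x=-1.035: |R|=0.69237 <1
  x=-0.990: |R|=0.67550 <1
  x=-0.850: |R|=0.64059 <1
  x=-2.011: |R|=1.73501 >1
  x=-1.774: |R|=1.36290 >1
  x=-1.624: |R|=1.16681 >1
Stable set (-1.4727, 0).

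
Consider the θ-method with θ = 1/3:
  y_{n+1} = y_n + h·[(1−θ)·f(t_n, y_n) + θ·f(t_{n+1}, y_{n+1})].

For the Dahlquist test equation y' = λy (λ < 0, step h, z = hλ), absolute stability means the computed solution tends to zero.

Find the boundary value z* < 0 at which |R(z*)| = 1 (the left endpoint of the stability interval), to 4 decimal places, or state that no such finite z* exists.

left endpoint -6.0000.

With y'=λy (z=hλ):
  y_{n+1} = y_n + z·[2/3·y_n + 1/3·y_{n+1}] ⇒ (1 − 1/3z)y_{n+1} = (1 + 2/3z)y_n
  ⇒ R(z) = (1 + 2/3z)/(1 − 1/3z).

Boundary: |R(x)|=1, x<0.
x=-0.45: |R|=0.6087
R=−1: 1+2/3x = −1+1/3x ⇒ -1/3x=2 ⇒ x=2/(-1/3)=-6.0000
Confirm numerically:
  x=-5.974: |R|=0.99710 <1
  x=-3.259: |R|=0.56207 <1
  x=-2.688: |R|=0.41772 <1
  x=-2.424: |R|=0.34071 <1
  x=-6.560: |R|=1.05858 >1
  x=-6.406: |R|=1.04316 >1
  x=-6.063: |R|=1.00695 >1
Interval (-6.0000, 0).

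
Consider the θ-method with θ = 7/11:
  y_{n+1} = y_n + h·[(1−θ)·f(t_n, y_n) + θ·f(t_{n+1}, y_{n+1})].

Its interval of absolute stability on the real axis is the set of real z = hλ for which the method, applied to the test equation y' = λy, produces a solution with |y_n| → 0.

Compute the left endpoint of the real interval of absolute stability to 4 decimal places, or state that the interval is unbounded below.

unbounded; (−∞, 0).

With y'=λy (z=hλ):
  y_{n+1} = y_n + z·[4/11·y_n + 7/11·y_{n+1}] ⇒ (1 − 7/11z)y_{n+1} = (1 + 4/11z)y_n
  R(z) = (1 + 4/11z)/(1 − 7/11z).

Boundary: |R(x)|=1, x<0.
x=-1.57: |R|=0.2146
x=-2: |R|=0.1200
x=-10: |R|=0.3580
x=-100: |R|=0.5471
θ=7/11≥1/2 ⇒ |1+4/11x|<|1−7/11x| ∀x<0 ⇒ interval (−∞,0).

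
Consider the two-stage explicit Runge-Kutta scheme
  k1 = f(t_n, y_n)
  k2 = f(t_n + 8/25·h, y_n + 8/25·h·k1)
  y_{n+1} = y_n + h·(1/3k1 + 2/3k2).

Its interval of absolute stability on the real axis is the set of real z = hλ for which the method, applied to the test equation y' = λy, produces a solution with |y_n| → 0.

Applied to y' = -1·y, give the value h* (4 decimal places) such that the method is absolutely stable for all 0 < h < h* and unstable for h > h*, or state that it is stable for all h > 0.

(-4.6875,0); λ=-1 ⇒ h* = (75/16)/1 = 4.6875.

With y'=λy (z=hλ):
  k1=λy_n ⇒ h·k1=z·y_n;  k2=λ(1+8/25z)y_n ⇒ h·k2=z(1+8/25z)y_n
  y_{n+1}/y_n = 1 + 1/3z + 2/3z(1+8/25z) = 1 + z + 16/75z²
  Hence R(z) = 1 + z + 16/75z².

Need |R(x)|<1, x<0.
x=-0.94: |R|=0.2485
R=1: x+16/75x²=0 ⇒ x=−75/16=-4.6875; min R=1−1/(4·16/75)=-0.1719>−1
Confirm numerically:
  x=-3.284: |R|=0.01673 <1
  x=-3.261: |R|=0.00761 <1
  x=-2.727: |R|=0.14054 <1
  x=-2.207: |R|=0.16789 <1
  x=-5.168: |R|=1.52975 >1
  x=-4.842: |R|=1.15959 >1
Stable set (-4.6875, 0).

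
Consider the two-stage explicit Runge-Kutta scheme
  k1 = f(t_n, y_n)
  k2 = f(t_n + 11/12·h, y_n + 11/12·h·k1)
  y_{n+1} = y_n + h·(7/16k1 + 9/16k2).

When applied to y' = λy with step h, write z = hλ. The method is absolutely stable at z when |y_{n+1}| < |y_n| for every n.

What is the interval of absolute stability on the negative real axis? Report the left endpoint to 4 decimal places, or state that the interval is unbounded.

Set f=λy, z=hλ:
  k1=λy_n ⇒ h·k1=z·y_n;  k2=λ(1+11/12z)y_n ⇒ h·k2=z(1+11/12z)y_n
  y_{n+1}/y_n = 1 + 7/16z + 9/16z(1+11/12z) = 1 + z + 33/64z²
  R(z) = 1 + z + 33/64z².

Solve |R(x)|<1 on ℝ⁻.
x=-0.72: |R|=0.5473
R=1: x+33/64x²=0 ⇒ x=−64/33=-1.9394; min R=1−1/(4·33/64)=0.5152>−1
Confirm numerically:
  x=-1.300: |R|=0.57141 <1
  x=-1.038: |R|=0.51756 <1
  x=-0.921: |R|=0.51637 <1
  x=-2.483: |R|=1.69598 >1
  x=-2.273: |R|=1.39099 >1
Interval (-1.9394, 0).

(-1.9394, 0).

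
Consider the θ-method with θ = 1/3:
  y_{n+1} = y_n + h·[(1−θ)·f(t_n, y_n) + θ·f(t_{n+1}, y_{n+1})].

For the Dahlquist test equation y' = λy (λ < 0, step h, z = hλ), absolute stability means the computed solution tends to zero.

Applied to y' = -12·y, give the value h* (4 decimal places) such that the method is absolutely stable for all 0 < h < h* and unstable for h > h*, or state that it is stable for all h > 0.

(-6.0000,0); λ=-12 ⇒ h* = (6)/12 = 0.5000.

Test eqn y'=λy, z=hλ:
  y_{n+1} = y_n + z·[2/3·y_n + 1/3·y_{n+1}] ⇒ (1 − 1/3z)y_{n+1} = (1 + 2/3z)y_n
  so R(z) = (1 + 2/3z)/(1 − 1/3z).

Solve |R(x)|<1 on ℝ⁻.
x=-1.28: |R|=0.1028
R=−1: 1+2/3x = −1+1/3x ⇒ -1/3x=2 ⇒ x=2/(-1/3)=-6.0000
Confirm numerically:
  x=-4.190: |R|=0.74826 <1
  x=-3.980: |R|=0.71060 <1
  x=-3.284: |R|=0.56779 <1
  x=-2.478: |R|=0.35706 <1
  x=-6.583: |R|=1.06084 >1
  x=-6.362: |R|=1.03867 >1
  x=-6.150: |R|=1.01639 >1
So |R|<1 on (-6.0000, 0).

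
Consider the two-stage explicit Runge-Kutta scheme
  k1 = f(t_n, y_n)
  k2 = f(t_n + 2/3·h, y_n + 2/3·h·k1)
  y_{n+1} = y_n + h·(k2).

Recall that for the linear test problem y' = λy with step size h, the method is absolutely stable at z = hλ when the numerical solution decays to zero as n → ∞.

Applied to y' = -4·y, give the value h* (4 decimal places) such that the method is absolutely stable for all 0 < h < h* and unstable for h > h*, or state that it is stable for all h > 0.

(-1.5000,0); λ=-4 ⇒ h* = (3/2)/4 = 0.3750.

Test eqn y'=λy, z=hλ:
  k1=λy_n ⇒ h·k1=z·y_n;  k2=λ(1+2/3z)y_n ⇒ h·k2=z(1+2/3z)y_n
  y_{n+1}/y_n = 1 + z(1+2/3z) = 1 + z + 2/3z²
  ⇒ R(z) = 1 + z + 2/3z².

Boundary: |R(x)|=1, x<0.
x=-0.31: |R|=0.7541
R=1: x+2/3x²=0 ⇒ x=−3/2=-1.5000; min R=1−1/(4·2/3)=0.6250>−1
Confirm numerically:
  x=-1.466: |R|=0.96677 <1
  x=-1.065: |R|=0.69115 <1
  x=-0.661: |R|=0.63028 <1
  x=-1.885: |R|=1.48382 >1
  x=-1.643: |R|=1.15663 >1
So |R|<1 on (-1.5000, 0).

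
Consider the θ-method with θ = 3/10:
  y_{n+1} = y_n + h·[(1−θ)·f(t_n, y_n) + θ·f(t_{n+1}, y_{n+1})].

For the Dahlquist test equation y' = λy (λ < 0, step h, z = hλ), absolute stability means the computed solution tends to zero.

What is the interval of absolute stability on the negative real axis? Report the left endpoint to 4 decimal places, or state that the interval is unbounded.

Test eqn y'=λy, z=hλ:
  y_{n+1} = y_n + z·[7/10·y_n + 3/10·y_{n+1}] ⇒ (1 − 3/10z)y_{n+1} = (1 + 7/10z)y_n
  R(z) = (1 + 7/10z)/(1 − 3/10z).

Boundary: |R(x)|=1, x<0.
x=-0.78: |R|=0.3679
R=−1: 1+7/10x = −1+3/10x ⇒ -2/5x=2 ⇒ x=2/(-2/5)=-5.0000
Confirm numerically:
  x=-4.172: |R|=0.85290 <1
  x=-4.132: |R|=0.84497 <1
  x=-3.954: |R|=0.80862 <1
  x=-3.782: |R|=0.77176 <1
  x=-5.311: |R|=1.04797 >1
  x=-5.188: |R|=1.02942 >1
Stable set (-5.0000, 0).

(-5.0000, 0).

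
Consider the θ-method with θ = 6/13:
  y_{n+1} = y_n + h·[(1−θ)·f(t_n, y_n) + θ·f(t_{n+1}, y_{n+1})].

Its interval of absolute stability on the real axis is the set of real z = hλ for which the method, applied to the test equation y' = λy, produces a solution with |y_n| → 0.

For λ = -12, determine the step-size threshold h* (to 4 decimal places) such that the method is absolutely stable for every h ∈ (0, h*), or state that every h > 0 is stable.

(-26.0000,0); λ=-12 ⇒ h* = (26)/12 = 2.1667.

Test eqn y'=λy, z=hλ:
  y_{n+1} = y_n + z·[7/13·y_n + 6/13·y_{n+1}] ⇒ (1 − 6/13z)y_{n+1} = (1 + 7/13z)y_n
  ⇒ R(z) = (1 + 7/13z)/(1 − 6/13z).

Find x<0 with |R(x)|<1.
x=-0.75: |R|=0.4429
R=−1: 1+7/13x = −1+6/13x ⇒ -1/13x=2 ⇒ x=2/(-1/13)=-26.0000
Confirm numerically:
  x=-23.612: |R|=0.98456 <1
  x=-17.238: |R|=0.92474 <1
  x=-13.071: |R|=0.85859 <1
  x=-13.037: |R|=0.85790 <1
  x=-26.152: |R|=1.00089 >1
  x=-26.107: |R|=1.00063 >1
Interval (-26.0000, 0).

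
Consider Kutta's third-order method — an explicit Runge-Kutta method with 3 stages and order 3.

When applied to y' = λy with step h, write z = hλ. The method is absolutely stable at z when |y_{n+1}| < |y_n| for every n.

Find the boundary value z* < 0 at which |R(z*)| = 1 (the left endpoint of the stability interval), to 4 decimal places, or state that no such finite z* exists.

left endpoint -2.5127.

Test eqn y'=λy, z=hλ:
  order 3, 3-stage ⇒ R(z)=1+z+z^2/2+z^3/6
  (e.g. R(-1.55)=0.03060, |R|=0.03060)

Boundary: |R(x)|=1, x<0.
x=-1.55: |R|=0.0306
|R(-2.49)|=0.9630 |R(-1.75)|=0.1120 |R(-1.27)|=0.1951
Bisect:
  x_lo=-3.2703 |R|=2.7520  x_hi=-0.2100 |R|=0.8105
  mid=-1.74010 |R|=0.10429 →hi
  mid=-2.50518 |R|=0.98761 →hi
  mid=-2.88772 |R|=1.73167 →lo
  mid=-2.69645 |R|=1.32860 →lo
  mid=-2.60081 |R|=1.15078 →lo
  mid=-2.55300 |R|=1.06742 →lo
  mid=-2.52909 |R|=1.02708 →lo
  ...
  [-2.51284,-2.51265] ⇒ x*=-2.5127
Stable set (-2.5127, 0).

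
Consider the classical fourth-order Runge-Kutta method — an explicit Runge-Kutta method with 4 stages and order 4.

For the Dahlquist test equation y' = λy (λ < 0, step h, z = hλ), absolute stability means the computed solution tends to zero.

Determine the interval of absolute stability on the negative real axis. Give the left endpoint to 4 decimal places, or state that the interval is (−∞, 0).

On y'=λy, z=hλ:
  order 4, 4-stage ⇒ R(z)=1+z+z^2/2+z^3/6+z^4/24
  (e.g. R(-1.52)=0.27231, |R|=0.27231)

Solve |R(x)|<1 on ℝ⁻.
x=-1.52: |R|=0.2723
|R(-2.15)|=0.3952 |R(-1.85)|=0.2940 |R(-1.42)|=0.2804
Bisect:
  x_lo=-3.4143 |R|=2.4430  x_hi=-0.2999 |R|=0.7409
  mid=-1.85709 |R|=0.29544 →hi
  mid=-2.63568 |R|=0.79689 →hi
  mid=-3.02498 |R|=1.42575 →lo
  mid=-2.83033 |R|=1.07005 →lo
  mid=-2.73301 |R|=0.92399 →hi
  mid=-2.78167 |R|=0.99455 →hi
  mid=-2.80600 |R|=1.03167 →lo
  mid=-2.79384 |R|=1.01296 →lo
  ...
  [-2.78547,-2.78528] ⇒ x*=-2.7853
Interval (-2.7853, 0).

(-2.7853, 0).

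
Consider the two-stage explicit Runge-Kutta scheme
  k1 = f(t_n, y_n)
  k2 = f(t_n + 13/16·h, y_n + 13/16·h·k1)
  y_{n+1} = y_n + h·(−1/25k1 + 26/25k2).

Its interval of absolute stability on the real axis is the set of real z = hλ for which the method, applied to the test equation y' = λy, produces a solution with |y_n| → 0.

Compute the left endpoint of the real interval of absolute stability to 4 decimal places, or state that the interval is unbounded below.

z* = -1.1834.

With y'=λy (z=hλ):
  k1=λy_n ⇒ h·k1=z·y_n;  k2=λ(1+13/16z)y_n ⇒ h·k2=z(1+13/16z)y_n
  y_{n+1}/y_n = 1 − 1/25z + 26/25z(1+13/16z) = 1 + z + 169/200z²
  so R(z) = 1 + z + 169/200z².

Need |R(x)|<1, x<0.
x=-0.33: |R|=0.7620
R=1: x+169/200x²=0 ⇒ x=−200/169=-1.1834; min R=1−1/(4·169/200)=0.7041>−1
Confirm numerically:
  x=-1.139: |R|=0.95724 <1
  x=-0.988: |R|=0.83684 <1
  x=-0.933: |R|=0.80256 <1
  x=-0.880: |R|=0.77437 <1
  x=-1.718: |R|=1.77604 >1
  x=-1.463: |R|=1.34561 >1
Stable set (-1.1834, 0).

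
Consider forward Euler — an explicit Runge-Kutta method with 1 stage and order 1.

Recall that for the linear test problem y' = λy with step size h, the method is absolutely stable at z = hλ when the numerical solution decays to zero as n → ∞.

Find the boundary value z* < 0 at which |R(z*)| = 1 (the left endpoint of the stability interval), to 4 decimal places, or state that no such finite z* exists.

z* = -2.0000.

On y'=λy, z=hλ:
  order 1, 1-stage ⇒ R(z)=1+z
  (e.g. R(-1.66)=-0.66000, |R|=0.66000)

Solve |R(x)|<1 on ℝ⁻.
x=-1.66: |R|=0.6600
|R(-2.01)|=1.0100 |R(-1.29)|=0.2900 |R(-1)|=0.0000
Bisect:
  x_lo=-2.4754 |R|=1.4754  x_hi=-0.2047 |R|=0.7953
  mid=-1.34003 |R|=0.34003 →hi
  mid=-1.90769 |R|=0.90769 →hi
  mid=-2.19153 |R|=1.19153 →lo
  mid=-2.04961 |R|=1.04961 →lo
  mid=-1.97865 |R|=0.97865 →hi
  mid=-2.01413 |R|=1.01413 →lo
  mid=-1.99639 |R|=0.99639 →hi
  mid=-2.00526 |R|=1.00526 →lo
  mid=-2.00083 |R|=1.00083 →lo
  ...
  [-2.00013,-1.99999] ⇒ x*=-2.0000
Interval (-2.0000, 0).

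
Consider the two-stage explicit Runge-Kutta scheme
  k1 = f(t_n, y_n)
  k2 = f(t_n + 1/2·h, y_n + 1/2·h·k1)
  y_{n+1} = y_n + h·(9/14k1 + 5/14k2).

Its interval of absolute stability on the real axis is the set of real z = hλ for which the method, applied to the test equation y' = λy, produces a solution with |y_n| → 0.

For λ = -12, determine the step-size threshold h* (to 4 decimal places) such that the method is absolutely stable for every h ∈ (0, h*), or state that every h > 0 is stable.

With y'=λy (z=hλ):
  k1=λy_n ⇒ h·k1=z·y_n;  k2=λ(1+1/2z)y_n ⇒ h·k2=z(1+1/2z)y_n
  y_{n+1}/y_n = 1 + 9/14z + 5/14z(1+1/2z) = 1 + z + 5/28z²
  R(z) = 1 + z + 5/28z².

Solve |R(x)|<1 on ℝ⁻.
x=-1.76: |R|=0.2069
R=1: x+5/28x²=0 ⇒ x=−28/5=-5.6000; min R=1−1/(4·5/28)=-0.4000>−1
Confirm numerically:
  x=-4.841: |R|=0.34387 <1
  x=-3.582: |R|=0.29080 <1
  x=-3.581: |R|=0.29108 <1
  x=-3.255: |R|=0.36303 <1
  x=-5.957: |R|=1.37976 >1
  x=-5.939: |R|=1.35952 >1
So |R|<1 on (-5.6000, 0).

(-5.6000,0); λ=-12 ⇒ h* = (28/5)/12 = 0.4667.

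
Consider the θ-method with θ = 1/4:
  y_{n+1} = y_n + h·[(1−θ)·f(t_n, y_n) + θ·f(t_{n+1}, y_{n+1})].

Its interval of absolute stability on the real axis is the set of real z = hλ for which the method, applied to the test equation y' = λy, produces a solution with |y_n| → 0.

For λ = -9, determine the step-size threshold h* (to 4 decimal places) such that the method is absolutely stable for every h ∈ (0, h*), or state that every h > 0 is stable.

(-4.0000,0); λ=-9 ⇒ h* = (4)/9 = 0.4444.

Set f=λy, z=hλ:
  y_{n+1} = y_n + z·[3/4·y_n + 1/4·y_{n+1}] ⇒ (1 − 1/4z)y_{n+1} = (1 + 3/4z)y_n
  R(z) = (1 + 3/4z)/(1 − 1/4z).

Solve |R(x)|<1 on ℝ⁻.
x=-1.57: |R|=0.1275
R=−1: 1+3/4x = −1+1/4x ⇒ -1/2x=2 ⇒ x=2/(-1/2)=-4.0000
Confirm numerically:
  x=-2.885: |R|=0.67611 <1
  x=-2.533: |R|=0.55090 <1
  x=-2.013: |R|=0.33910 <1
  x=-1.791: |R|=0.23709 <1
  x=-4.423: |R|=1.10044 >1
  x=-4.096: |R|=1.02372 >1
So |R|<1 on (-4.0000, 0).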